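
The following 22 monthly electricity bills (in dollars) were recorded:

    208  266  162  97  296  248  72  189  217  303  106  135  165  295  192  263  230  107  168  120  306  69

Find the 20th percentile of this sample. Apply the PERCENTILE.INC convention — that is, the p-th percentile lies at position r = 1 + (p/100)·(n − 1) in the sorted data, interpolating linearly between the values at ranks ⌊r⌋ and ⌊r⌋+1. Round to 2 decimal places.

Sorted: 69, 72, 97, 106, 107, 120, 135, 162, 165, 168, 189, 192, 208, 217, 230, 248, 263, 266, 295, 296, 303, 306.
n = 22.
r = 1 + (20/100)·(22 − 1) = 1 + 4.2 = 5.2.
Rank 5 is 107 and rank 6 is 120.
Interpolate: 107 + 0.2·(120 − 107) = 107 + 0.2·13 = 109.6.

109.60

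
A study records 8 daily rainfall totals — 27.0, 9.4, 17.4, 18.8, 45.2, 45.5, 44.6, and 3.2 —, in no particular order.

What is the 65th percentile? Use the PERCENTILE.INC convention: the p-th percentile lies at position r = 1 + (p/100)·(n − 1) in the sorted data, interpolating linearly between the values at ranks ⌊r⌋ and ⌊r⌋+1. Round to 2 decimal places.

Sorted: 3.2, 9.4, 17.4, 18.8, 27.0, 44.6, 45.2, 45.5.
n = 8.
r = 1 + (65/100)·(8 − 1) = 1 + 4.55 = 5.55.
Rank 5 is 27.0 and rank 6 is 44.6.
Interpolate: 27.0 + 0.55·(44.6 − 27.0) = 27.0 + 0.55·17.6 = 36.68.

36.68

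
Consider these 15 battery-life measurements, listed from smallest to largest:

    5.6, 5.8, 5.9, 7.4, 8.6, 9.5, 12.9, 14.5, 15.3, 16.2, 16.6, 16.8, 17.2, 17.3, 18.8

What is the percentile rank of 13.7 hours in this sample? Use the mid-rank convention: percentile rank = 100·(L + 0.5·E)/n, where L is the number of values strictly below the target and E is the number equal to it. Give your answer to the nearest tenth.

46.7

Count below 13.7: L = 7; count equal: E = 0; n = 15.
Percentile rank = 100·(7 + 0.5·0)/15 = 100·7/15 = 46.67.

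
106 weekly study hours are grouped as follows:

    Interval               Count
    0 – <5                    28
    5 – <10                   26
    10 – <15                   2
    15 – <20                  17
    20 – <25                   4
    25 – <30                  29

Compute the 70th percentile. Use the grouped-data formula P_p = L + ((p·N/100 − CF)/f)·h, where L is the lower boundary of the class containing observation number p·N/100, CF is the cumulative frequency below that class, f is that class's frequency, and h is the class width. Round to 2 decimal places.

21.50

N = 106; target position k = 70/100 · 106 = 74.2.
Cumulative frequencies: 28, 54, 56, 73, 77, 106.
Observation 74.2 falls in the class 20 – <25.
L = 20, CF = 73, f = 4, h = 5.
P70 = 20 + ((74.2 − 73)/4)·5 = 20 + 1.5 = 21.5.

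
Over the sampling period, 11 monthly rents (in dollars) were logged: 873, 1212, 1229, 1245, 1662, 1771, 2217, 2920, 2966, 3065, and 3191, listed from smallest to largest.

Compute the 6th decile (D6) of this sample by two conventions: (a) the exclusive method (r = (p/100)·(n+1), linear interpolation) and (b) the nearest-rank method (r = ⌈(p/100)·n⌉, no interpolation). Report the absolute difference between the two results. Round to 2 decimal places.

n = 11.
(a) r = 7.2; between ranks 7 (2217) and 8 (2920): 2357.6.
(b) the nearest-rank method: rank 7 → 2217.
|2357.6 − 2217| = 140.6.

140.60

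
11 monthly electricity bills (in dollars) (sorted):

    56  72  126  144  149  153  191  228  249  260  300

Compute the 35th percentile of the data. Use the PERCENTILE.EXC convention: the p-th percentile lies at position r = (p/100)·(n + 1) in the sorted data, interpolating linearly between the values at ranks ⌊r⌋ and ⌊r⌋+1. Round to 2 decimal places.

145.00

n = 11.
r = (35/100)·(11 + 1) = 4.2.
Rank 4 is 144 and rank 5 is 149.
Interpolate: 144 + 0.2·(149 − 144) = 144 + 0.2·5 = 145.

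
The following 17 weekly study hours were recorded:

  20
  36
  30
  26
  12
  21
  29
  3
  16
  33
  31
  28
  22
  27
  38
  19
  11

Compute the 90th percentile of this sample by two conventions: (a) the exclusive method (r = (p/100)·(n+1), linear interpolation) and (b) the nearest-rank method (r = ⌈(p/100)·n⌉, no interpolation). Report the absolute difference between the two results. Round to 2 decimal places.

0.40

Sorted: 3, 11, 12, 16, 19, 20, 21, 22, 26, 27, 28, 29, 30, 31, 33, 36, 38.
n = 17.
(a) r = 16.2; between ranks 16 (36) and 17 (38): 36.4.
(b) the nearest-rank method: rank 16 → 36.
|36.4 − 36| = 0.4.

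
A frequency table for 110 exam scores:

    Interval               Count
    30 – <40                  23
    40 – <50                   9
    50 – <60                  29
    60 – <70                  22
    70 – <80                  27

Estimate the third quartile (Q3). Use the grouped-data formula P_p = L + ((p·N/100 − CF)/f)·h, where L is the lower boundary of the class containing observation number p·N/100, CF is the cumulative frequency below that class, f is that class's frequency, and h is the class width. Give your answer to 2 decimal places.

69.77

N = 110; target position k = 75/100 · 110 = 82.5.
Cumulative frequencies: 23, 32, 61, 83, 110.
Observation 82.5 falls in the class 60 – <70.
L = 60, CF = 61, f = 22, h = 10.
P75 = 60 + ((82.5 − 61)/22)·10 = 60 + 9.77273 = 69.7727.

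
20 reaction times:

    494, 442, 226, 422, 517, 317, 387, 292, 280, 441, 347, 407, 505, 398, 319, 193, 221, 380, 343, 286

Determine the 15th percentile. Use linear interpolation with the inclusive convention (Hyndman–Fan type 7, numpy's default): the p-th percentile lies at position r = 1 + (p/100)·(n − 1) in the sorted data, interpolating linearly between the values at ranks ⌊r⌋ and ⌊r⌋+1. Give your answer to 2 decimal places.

271.90

Sorted: 193, 221, 226, 280, 286, 292, 317, 319, 343, 347, 380, 387, 398, 407, 422, 441, 442, 494, 505, 517.
n = 20.
r = 1 + (15/100)·(20 − 1) = 1 + 2.85 = 3.85.
Rank 3 is 226 and rank 4 is 280.
Interpolate: 226 + 0.85·(280 − 226) = 226 + 0.85·54 = 271.9.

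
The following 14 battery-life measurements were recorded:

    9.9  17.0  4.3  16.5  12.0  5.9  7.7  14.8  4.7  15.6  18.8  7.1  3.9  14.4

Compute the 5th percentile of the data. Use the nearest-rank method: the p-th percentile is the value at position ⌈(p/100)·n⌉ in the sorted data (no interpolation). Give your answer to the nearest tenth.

3.9

Sorted: 3.9, 4.3, 4.7, 5.9, 7.1, 7.7, 9.9, 12.0, 14.4, 14.8, 15.6, 16.5, 17.0, 18.8.
n = 14.
Position = ⌈5/100 · 14⌉ = ⌈0.7⌉ = 1.
The value at rank 1 is 3.9.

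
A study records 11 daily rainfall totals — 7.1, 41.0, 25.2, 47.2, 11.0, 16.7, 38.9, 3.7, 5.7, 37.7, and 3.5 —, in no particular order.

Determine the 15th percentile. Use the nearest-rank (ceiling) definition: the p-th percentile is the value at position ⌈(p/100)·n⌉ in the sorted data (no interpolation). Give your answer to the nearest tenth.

Sorted: 3.5, 3.7, 5.7, 7.1, 11.0, 16.7, 25.2, 37.7, 38.9, 41.0, 47.2.
n = 11.
Position = ⌈15/100 · 11⌉ = ⌈1.65⌉ = 2.
The value at rank 2 is 3.7.

3.7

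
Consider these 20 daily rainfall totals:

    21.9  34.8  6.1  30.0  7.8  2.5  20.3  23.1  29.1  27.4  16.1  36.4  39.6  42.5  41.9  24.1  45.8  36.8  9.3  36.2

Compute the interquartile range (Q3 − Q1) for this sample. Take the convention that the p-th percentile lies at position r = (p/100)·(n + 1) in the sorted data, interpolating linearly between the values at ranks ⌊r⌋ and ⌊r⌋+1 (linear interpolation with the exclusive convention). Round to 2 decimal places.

19.55

Sorted: 2.5, 6.1, 7.8, 9.3, 16.1, 20.3, 21.9, 23.1, 24.1, 27.4, 29.1, 30.0, 34.8, 36.2, 36.4, 36.8, 39.6, 41.9, 42.5, 45.8.
n = 20.
P25: r = 5.25; ranks 5–6 are 16.1, 20.3; interpolating gives 17.15.
P75: r = 15.75; ranks 15–16 are 36.4, 36.8; interpolating gives 36.7.
Difference: 36.7 − 17.15 = 19.55.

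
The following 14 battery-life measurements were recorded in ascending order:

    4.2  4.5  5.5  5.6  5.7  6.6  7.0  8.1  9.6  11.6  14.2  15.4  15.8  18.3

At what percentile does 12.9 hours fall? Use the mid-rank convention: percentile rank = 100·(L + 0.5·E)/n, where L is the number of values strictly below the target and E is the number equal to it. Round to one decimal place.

Count below 12.9: L = 10; count equal: E = 0; n = 14.
Percentile rank = 100·(10 + 0.5·0)/14 = 100·10/14 = 71.43.

71.4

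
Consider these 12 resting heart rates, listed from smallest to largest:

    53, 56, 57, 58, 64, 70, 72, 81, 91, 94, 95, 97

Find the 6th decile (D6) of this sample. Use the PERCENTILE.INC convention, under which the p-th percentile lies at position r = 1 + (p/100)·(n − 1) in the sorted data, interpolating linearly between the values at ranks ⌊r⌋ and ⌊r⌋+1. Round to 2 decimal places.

77.40

n = 12.
r = 1 + (60/100)·(12 − 1) = 1 + 6.6 = 7.6.
Rank 7 is 72 and rank 8 is 81.
Interpolate: 72 + 0.6·(81 − 72) = 72 + 0.6·9 = 77.4.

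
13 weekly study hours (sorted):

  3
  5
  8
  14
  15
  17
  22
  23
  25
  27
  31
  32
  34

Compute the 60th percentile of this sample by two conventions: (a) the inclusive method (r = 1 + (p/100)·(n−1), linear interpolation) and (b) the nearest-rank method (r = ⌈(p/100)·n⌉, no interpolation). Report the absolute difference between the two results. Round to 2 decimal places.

n = 13.
(a) r = 8.2; between ranks 8 (23) and 9 (25): 23.4.
(b) the nearest-rank method: rank 8 → 23.
|23.4 − 23| = 0.4.

0.40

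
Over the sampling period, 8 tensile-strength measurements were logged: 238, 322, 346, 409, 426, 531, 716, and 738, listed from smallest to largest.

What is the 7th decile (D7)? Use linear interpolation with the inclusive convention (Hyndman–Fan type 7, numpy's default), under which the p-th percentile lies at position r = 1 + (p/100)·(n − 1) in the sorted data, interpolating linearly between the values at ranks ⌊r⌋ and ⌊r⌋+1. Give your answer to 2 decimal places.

520.50

n = 8.
r = 1 + (70/100)·(8 − 1) = 1 + 4.9 = 5.9.
Rank 5 is 426 and rank 6 is 531.
Interpolate: 426 + 0.9·(531 − 426) = 426 + 0.9·105 = 520.5.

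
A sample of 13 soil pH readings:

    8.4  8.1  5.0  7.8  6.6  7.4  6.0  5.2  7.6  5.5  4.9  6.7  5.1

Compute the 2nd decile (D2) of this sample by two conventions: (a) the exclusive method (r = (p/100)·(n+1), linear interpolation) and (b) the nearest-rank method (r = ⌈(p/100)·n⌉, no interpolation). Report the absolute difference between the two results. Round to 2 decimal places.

Sorted: 4.9, 5.0, 5.1, 5.2, 5.5, 6.0, 6.6, 6.7, 7.4, 7.6, 7.8, 8.1, 8.4.
n = 13.
(a) r = 2.8; between ranks 2 (5.0) and 3 (5.1): 5.08.
(b) the nearest-rank method: rank 3 → 5.1.
|5.08 − 5.1| = 0.02.

0.02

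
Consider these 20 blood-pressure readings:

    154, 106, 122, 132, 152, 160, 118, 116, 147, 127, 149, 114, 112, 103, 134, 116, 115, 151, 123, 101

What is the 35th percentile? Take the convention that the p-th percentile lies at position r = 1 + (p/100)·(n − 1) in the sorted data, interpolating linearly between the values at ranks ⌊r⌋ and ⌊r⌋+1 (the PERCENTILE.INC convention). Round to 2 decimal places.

116.00

Sorted: 101, 103, 106, 112, 114, 115, 116, 116, 118, 122, 123, 127, 132, 134, 147, 149, 151, 152, 154, 160.
n = 20.
r = 1 + (35/100)·(20 − 1) = 1 + 6.65 = 7.65.
Rank 7 is 116 and rank 8 is 116.
Interpolate: 116 + 0.65·(116 − 116) = 116 + 0.65·0 = 116.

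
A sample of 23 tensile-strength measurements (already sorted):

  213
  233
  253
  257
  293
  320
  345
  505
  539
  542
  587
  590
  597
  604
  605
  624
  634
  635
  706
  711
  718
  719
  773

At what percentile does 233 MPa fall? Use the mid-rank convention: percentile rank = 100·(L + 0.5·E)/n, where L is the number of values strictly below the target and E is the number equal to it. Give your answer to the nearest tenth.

6.5

Count below 233: L = 1; count equal: E = 1; n = 23.
Percentile rank = 100·(1 + 0.5·1)/23 = 100·1.5/23 = 6.522.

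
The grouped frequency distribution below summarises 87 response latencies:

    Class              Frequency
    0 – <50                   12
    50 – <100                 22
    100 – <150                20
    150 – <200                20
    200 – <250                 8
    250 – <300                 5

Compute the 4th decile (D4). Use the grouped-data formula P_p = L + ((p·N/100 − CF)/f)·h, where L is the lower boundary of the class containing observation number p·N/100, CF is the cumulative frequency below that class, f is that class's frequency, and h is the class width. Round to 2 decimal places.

N = 87; target position k = 40/100 · 87 = 34.8.
Cumulative frequencies: 12, 34, 54, 74, 82, 87.
Observation 34.8 falls in the class 100 – <150.
L = 100, CF = 34, f = 20, h = 50.
P40 = 100 + ((34.8 − 34)/20)·50 = 100 + 2 = 102.

102.00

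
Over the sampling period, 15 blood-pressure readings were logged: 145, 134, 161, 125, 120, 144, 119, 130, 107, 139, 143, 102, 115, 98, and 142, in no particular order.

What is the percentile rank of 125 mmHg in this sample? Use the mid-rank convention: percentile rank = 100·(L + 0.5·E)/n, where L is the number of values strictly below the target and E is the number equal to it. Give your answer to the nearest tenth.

43.3

Sorted: 98, 102, 107, 115, 119, 120, 125, 130, 134, 139, 142, 143, 144, 145, 161.
Count below 125: L = 6; count equal: E = 1; n = 15.
Percentile rank = 100·(6 + 0.5·1)/15 = 100·6.5/15 = 43.33.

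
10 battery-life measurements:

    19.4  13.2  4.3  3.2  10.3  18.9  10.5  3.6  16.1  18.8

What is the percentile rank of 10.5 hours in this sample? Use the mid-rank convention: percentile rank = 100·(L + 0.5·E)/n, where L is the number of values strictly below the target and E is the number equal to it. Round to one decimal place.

45.0

Sorted: 3.2, 3.6, 4.3, 10.3, 10.5, 13.2, 16.1, 18.8, 18.9, 19.4.
Count below 10.5: L = 4; count equal: E = 1; n = 10.
Percentile rank = 100·(4 + 0.5·1)/10 = 100·4.5/10 = 45.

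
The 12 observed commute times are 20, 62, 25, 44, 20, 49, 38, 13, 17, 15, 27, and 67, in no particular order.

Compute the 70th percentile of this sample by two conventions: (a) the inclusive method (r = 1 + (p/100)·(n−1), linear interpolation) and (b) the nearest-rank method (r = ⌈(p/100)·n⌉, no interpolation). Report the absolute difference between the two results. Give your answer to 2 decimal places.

1.80

Sorted: 13, 15, 17, 20, 20, 25, 27, 38, 44, 49, 62, 67.
n = 12.
(a) r = 8.7; between ranks 8 (38) and 9 (44): 42.2.
(b) the nearest-rank method: rank 9 → 44.
|42.2 − 44| = 1.8.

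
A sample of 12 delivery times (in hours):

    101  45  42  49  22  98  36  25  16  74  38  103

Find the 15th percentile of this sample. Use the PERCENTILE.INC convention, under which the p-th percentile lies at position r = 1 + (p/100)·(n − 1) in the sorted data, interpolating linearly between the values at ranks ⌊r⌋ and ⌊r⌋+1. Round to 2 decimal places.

23.95

Sorted: 16, 22, 25, 36, 38, 42, 45, 49, 74, 98, 101, 103.
n = 12.
r = 1 + (15/100)·(12 − 1) = 1 + 1.65 = 2.65.
Rank 2 is 22 and rank 3 is 25.
Interpolate: 22 + 0.65·(25 − 22) = 22 + 0.65·3 = 23.95.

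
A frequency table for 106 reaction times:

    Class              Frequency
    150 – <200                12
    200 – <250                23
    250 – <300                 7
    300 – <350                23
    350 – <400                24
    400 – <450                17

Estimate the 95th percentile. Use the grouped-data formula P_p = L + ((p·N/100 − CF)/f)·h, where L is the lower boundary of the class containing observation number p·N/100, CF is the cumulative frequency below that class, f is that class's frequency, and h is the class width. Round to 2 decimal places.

N = 106; target position k = 95/100 · 106 = 100.7.
Cumulative frequencies: 12, 35, 42, 65, 89, 106.
Observation 100.7 falls in the class 400 – <450.
L = 400, CF = 89, f = 17, h = 50.
P95 = 400 + ((100.7 − 89)/17)·50 = 400 + 34.4118 = 434.412.

434.41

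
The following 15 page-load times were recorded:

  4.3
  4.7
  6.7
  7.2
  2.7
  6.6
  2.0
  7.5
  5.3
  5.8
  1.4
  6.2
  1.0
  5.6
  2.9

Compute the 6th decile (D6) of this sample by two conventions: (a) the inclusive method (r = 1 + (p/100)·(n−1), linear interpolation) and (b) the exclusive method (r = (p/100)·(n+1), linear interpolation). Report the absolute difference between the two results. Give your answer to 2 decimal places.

0.04

Sorted: 1.0, 1.4, 2.0, 2.7, 2.9, 4.3, 4.7, 5.3, 5.6, 5.8, 6.2, 6.6, 6.7, 7.2, 7.5.
n = 15.
(a) r = 9.4; between ranks 9 (5.6) and 10 (5.8): 5.68.
(b) r = 9.6; between ranks 9 (5.6) and 10 (5.8): 5.72.
|5.68 − 5.72| = 0.04.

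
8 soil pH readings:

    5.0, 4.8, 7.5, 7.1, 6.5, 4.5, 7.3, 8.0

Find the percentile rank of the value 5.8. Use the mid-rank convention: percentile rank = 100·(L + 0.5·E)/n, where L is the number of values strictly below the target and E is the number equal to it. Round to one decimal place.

37.5

Sorted: 4.5, 4.8, 5.0, 6.5, 7.1, 7.3, 7.5, 8.0.
Count below 5.8: L = 3; count equal: E = 0; n = 8.
Percentile rank = 100·(3 + 0.5·0)/8 = 100·3/8 = 37.5.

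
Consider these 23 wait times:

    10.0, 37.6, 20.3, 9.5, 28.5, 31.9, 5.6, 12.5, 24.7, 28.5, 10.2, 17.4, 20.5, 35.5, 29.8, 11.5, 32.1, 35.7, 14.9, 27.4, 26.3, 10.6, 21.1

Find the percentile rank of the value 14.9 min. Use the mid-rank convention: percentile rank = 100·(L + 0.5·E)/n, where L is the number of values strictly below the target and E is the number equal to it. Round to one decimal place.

32.6

Sorted: 5.6, 9.5, 10.0, 10.2, 10.6, 11.5, 12.5, 14.9, 17.4, 20.3, 20.5, 21.1, 24.7, 26.3, 27.4, 28.5, 28.5, 29.8, 31.9, 32.1, 35.5, 35.7, 37.6.
Count below 14.9: L = 7; count equal: E = 1; n = 23.
Percentile rank = 100·(7 + 0.5·1)/23 = 100·7.5/23 = 32.61.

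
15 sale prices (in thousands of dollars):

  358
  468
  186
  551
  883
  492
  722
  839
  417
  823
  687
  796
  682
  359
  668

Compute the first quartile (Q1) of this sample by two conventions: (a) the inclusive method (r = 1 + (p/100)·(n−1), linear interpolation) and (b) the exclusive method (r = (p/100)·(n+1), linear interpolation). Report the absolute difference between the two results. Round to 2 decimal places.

Sorted: 186, 358, 359, 417, 468, 492, 551, 668, 682, 687, 722, 796, 823, 839, 883.
n = 15.
(a) r = 4.5; between ranks 4 (417) and 5 (468): 442.5.
(b) r = 4 → value at rank 4 = 417.
|442.5 − 417| = 25.5.

25.50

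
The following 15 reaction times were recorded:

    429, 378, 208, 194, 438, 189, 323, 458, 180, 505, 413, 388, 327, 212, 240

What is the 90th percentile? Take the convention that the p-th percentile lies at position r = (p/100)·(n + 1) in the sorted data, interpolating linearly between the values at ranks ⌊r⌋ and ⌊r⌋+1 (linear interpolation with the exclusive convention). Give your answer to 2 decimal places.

476.80

Sorted: 180, 189, 194, 208, 212, 240, 323, 327, 378, 388, 413, 429, 438, 458, 505.
n = 15.
r = (90/100)·(15 + 1) = 14.4.
Rank 14 is 458 and rank 15 is 505.
Interpolate: 458 + 0.4·(505 − 458) = 458 + 0.4·47 = 476.8.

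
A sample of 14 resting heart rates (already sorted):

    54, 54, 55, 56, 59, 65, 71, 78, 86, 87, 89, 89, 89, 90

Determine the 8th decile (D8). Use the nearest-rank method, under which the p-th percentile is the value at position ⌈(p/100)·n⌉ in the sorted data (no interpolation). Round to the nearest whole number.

89

n = 14.
Position = ⌈80/100 · 14⌉ = ⌈11.2⌉ = 12.
The value at rank 12 is 89.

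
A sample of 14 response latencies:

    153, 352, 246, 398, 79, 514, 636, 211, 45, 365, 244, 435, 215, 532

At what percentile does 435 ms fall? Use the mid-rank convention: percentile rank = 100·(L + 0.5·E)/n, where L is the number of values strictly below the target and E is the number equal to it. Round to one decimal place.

Sorted: 45, 79, 153, 211, 215, 244, 246, 352, 365, 398, 435, 514, 532, 636.
Count below 435: L = 10; count equal: E = 1; n = 14.
Percentile rank = 100·(10 + 0.5·1)/14 = 100·10.5/14 = 75.

75.0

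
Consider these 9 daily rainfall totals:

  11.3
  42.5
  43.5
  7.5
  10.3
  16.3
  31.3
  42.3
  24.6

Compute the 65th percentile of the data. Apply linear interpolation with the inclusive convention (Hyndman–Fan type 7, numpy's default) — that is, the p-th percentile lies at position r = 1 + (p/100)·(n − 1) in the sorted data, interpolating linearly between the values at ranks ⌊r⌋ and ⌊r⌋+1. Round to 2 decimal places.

33.50

Sorted: 7.5, 10.3, 11.3, 16.3, 24.6, 31.3, 42.3, 42.5, 43.5.
n = 9.
r = 1 + (65/100)·(9 − 1) = 1 + 5.2 = 6.2.
Rank 6 is 31.3 and rank 7 is 42.3.
Interpolate: 31.3 + 0.2·(42.3 − 31.3) = 31.3 + 0.2·11 = 33.5.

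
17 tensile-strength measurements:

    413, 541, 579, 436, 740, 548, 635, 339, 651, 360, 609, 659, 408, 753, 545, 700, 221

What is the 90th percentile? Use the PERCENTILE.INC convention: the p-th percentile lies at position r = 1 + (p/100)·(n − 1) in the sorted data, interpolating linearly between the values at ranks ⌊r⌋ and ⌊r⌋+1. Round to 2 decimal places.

Sorted: 221, 339, 360, 408, 413, 436, 541, 545, 548, 579, 609, 635, 651, 659, 700, 740, 753.
n = 17.
r = 1 + (90/100)·(17 − 1) = 1 + 14.4 = 15.4.
Rank 15 is 700 and rank 16 is 740.
Interpolate: 700 + 0.4·(740 − 700) = 700 + 0.4·40 = 716.

716.00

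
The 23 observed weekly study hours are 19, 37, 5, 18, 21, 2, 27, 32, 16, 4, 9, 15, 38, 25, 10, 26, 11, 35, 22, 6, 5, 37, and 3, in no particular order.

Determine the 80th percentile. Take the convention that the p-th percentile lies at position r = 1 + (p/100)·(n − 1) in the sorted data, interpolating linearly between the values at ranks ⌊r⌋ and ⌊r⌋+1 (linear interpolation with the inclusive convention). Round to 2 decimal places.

Sorted: 2, 3, 4, 5, 5, 6, 9, 10, 11, 15, 16, 18, 19, 21, 22, 25, 26, 27, 32, 35, 37, 37, 38.
n = 23.
r = 1 + (80/100)·(23 − 1) = 1 + 17.6 = 18.6.
Rank 18 is 27 and rank 19 is 32.
Interpolate: 27 + 0.6·(32 − 27) = 27 + 0.6·5 = 30.

30.00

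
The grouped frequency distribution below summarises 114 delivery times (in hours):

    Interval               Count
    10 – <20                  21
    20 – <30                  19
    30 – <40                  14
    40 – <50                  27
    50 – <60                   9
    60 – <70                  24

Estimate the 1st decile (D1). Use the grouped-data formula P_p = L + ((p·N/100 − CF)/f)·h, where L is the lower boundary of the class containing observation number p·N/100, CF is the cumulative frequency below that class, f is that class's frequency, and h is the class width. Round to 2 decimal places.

N = 114; target position k = 10/100 · 114 = 11.4.
Cumulative frequencies: 21, 40, 54, 81, 90, 114.
Observation 11.4 falls in the class 10 – <20.
L = 10, CF = 0, f = 21, h = 10.
P10 = 10 + ((11.4 − 0)/21)·10 = 10 + 5.42857 = 15.4286.

15.43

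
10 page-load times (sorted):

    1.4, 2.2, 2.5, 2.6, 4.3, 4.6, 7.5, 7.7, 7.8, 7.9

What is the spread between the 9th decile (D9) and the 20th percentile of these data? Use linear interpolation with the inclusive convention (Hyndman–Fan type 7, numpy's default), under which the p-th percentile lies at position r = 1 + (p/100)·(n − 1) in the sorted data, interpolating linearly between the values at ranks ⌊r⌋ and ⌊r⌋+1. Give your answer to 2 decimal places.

5.37

n = 10.
P20: r = 2.8; ranks 2–3 are 2.2, 2.5; interpolating gives 2.44.
P90: r = 9.1; ranks 9–10 are 7.8, 7.9; interpolating gives 7.81.
Difference: 7.81 − 2.44 = 5.37.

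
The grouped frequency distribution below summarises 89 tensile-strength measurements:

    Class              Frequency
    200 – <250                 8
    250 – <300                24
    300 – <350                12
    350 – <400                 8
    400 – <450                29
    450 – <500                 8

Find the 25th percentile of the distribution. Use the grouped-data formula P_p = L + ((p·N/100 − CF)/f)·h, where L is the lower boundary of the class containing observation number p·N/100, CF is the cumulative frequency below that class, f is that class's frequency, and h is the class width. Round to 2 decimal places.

N = 89; target position k = 25/100 · 89 = 22.25.
Cumulative frequencies: 8, 32, 44, 52, 81, 89.
Observation 22.25 falls in the class 250 – <300.
L = 250, CF = 8, f = 24, h = 50.
P25 = 250 + ((22.25 − 8)/24)·50 = 250 + 29.6875 = 279.688.

279.69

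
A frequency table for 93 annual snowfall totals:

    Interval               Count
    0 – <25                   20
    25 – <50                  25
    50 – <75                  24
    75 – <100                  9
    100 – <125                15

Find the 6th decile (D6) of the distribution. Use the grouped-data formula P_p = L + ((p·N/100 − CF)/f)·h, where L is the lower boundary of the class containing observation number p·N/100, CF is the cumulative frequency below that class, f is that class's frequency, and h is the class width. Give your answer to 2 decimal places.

61.25

N = 93; target position k = 60/100 · 93 = 55.8.
Cumulative frequencies: 20, 45, 69, 78, 93.
Observation 55.8 falls in the class 50 – <75.
L = 50, CF = 45, f = 24, h = 25.
P60 = 50 + ((55.8 − 45)/24)·25 = 50 + 11.25 = 61.25.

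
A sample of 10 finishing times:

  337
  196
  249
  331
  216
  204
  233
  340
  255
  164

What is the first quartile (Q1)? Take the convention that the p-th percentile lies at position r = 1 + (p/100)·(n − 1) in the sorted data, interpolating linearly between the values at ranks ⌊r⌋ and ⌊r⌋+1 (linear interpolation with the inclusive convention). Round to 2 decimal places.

207.00

Sorted: 164, 196, 204, 216, 233, 249, 255, 331, 337, 340.
n = 10.
r = 1 + (25/100)·(10 − 1) = 1 + 2.25 = 3.25.
Rank 3 is 204 and rank 4 is 216.
Interpolate: 204 + 0.25·(216 − 204) = 204 + 0.25·12 = 207.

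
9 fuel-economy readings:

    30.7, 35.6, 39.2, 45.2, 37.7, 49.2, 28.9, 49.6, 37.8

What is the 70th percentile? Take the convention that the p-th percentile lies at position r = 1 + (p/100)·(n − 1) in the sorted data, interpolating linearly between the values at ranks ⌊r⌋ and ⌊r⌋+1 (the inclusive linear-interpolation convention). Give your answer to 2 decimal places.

Sorted: 28.9, 30.7, 35.6, 37.7, 37.8, 39.2, 45.2, 49.2, 49.6.
n = 9.
r = 1 + (70/100)·(9 − 1) = 1 + 5.6 = 6.6.
Rank 6 is 39.2 and rank 7 is 45.2.
Interpolate: 39.2 + 0.6·(45.2 − 39.2) = 39.2 + 0.6·6 = 42.8.

42.80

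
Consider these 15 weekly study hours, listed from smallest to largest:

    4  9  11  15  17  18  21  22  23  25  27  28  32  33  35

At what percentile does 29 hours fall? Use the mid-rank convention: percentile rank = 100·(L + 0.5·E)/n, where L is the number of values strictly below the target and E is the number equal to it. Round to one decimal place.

Count below 29: L = 12; count equal: E = 0; n = 15.
Percentile rank = 100·(12 + 0.5·0)/15 = 100·12/15 = 80.

80.0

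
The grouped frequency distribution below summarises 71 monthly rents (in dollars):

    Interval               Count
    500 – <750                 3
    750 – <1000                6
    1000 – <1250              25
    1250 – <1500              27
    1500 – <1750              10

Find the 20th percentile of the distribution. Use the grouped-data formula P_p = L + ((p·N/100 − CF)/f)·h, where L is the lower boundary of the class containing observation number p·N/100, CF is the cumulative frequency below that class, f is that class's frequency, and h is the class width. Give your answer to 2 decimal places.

N = 71; target position k = 20/100 · 71 = 14.2.
Cumulative frequencies: 3, 9, 34, 61, 71.
Observation 14.2 falls in the class 1000 – <1250.
L = 1000, CF = 9, f = 25, h = 250.
P20 = 1000 + ((14.2 − 9)/25)·250 = 1000 + 52 = 1052.

1052.00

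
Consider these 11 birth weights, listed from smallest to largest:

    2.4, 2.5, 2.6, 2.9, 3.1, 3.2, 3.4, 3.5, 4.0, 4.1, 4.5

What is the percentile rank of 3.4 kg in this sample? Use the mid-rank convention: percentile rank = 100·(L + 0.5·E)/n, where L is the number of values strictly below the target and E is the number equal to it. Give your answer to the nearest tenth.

Count below 3.4: L = 6; count equal: E = 1; n = 11.
Percentile rank = 100·(6 + 0.5·1)/11 = 100·6.5/11 = 59.09.

59.1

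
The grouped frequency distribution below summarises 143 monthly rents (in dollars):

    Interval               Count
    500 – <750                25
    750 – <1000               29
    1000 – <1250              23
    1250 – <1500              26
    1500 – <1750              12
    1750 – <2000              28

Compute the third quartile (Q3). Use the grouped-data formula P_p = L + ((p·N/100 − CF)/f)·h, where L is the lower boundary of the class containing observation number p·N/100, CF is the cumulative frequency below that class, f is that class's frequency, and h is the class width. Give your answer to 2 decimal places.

N = 143; target position k = 75/100 · 143 = 107.25.
Cumulative frequencies: 25, 54, 77, 103, 115, 143.
Observation 107.25 falls in the class 1500 – <1750.
L = 1500, CF = 103, f = 12, h = 250.
P75 = 1500 + ((107.25 − 103)/12)·250 = 1500 + 88.5417 = 1588.54.

1588.54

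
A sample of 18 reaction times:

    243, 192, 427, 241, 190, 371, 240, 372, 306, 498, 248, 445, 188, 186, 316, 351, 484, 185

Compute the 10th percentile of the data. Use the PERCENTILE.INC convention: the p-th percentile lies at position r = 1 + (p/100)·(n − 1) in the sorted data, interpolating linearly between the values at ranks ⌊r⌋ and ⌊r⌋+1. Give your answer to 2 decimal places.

Sorted: 185, 186, 188, 190, 192, 240, 241, 243, 248, 306, 316, 351, 371, 372, 427, 445, 484, 498.
n = 18.
r = 1 + (10/100)·(18 − 1) = 1 + 1.7 = 2.7.
Rank 2 is 186 and rank 3 is 188.
Interpolate: 186 + 0.7·(188 − 186) = 186 + 0.7·2 = 187.4.

187.40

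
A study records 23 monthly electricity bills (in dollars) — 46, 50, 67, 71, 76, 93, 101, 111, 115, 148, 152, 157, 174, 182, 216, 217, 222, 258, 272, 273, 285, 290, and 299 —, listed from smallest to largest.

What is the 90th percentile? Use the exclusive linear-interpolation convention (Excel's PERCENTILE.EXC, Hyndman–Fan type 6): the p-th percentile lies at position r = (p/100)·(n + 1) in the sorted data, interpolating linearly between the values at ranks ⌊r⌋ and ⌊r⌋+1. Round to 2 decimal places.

n = 23.
r = (90/100)·(23 + 1) = 21.6.
Rank 21 is 285 and rank 22 is 290.
Interpolate: 285 + 0.6·(290 − 285) = 285 + 0.6·5 = 288.

288.00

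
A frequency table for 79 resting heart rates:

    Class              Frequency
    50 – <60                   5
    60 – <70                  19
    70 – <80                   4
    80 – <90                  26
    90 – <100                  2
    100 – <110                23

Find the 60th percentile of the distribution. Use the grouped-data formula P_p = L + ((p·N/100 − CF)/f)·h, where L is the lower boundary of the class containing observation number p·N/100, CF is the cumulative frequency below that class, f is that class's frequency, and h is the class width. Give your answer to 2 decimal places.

87.46

N = 79; target position k = 60/100 · 79 = 47.4.
Cumulative frequencies: 5, 24, 28, 54, 56, 79.
Observation 47.4 falls in the class 80 – <90.
L = 80, CF = 28, f = 26, h = 10.
P60 = 80 + ((47.4 − 28)/26)·10 = 80 + 7.46154 = 87.4615.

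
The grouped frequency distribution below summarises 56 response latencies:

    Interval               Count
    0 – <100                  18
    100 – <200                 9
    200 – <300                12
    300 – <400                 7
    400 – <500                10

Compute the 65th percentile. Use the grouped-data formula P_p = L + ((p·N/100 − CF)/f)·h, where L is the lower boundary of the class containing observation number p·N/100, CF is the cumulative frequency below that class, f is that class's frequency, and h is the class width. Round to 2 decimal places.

N = 56; target position k = 65/100 · 56 = 36.4.
Cumulative frequencies: 18, 27, 39, 46, 56.
Observation 36.4 falls in the class 200 – <300.
L = 200, CF = 27, f = 12, h = 100.
P65 = 200 + ((36.4 − 27)/12)·100 = 200 + 78.3333 = 278.333.

278.33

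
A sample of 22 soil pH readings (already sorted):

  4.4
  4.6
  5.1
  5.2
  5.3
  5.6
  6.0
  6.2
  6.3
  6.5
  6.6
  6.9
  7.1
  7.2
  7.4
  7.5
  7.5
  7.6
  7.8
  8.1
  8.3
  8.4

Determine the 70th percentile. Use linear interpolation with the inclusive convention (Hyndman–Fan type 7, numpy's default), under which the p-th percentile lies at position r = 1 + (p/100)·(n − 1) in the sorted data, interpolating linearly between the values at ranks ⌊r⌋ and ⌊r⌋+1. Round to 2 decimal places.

n = 22.
r = 1 + (70/100)·(22 − 1) = 1 + 14.7 = 15.7.
Rank 15 is 7.4 and rank 16 is 7.5.
Interpolate: 7.4 + 0.7·(7.5 − 7.4) = 7.4 + 0.7·0.1 = 7.47.

7.47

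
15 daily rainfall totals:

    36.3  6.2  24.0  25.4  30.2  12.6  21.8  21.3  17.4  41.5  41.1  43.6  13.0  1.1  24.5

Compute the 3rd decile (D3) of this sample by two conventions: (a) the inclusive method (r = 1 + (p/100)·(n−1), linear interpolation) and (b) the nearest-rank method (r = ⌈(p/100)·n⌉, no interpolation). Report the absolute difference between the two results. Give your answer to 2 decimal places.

0.78

Sorted: 1.1, 6.2, 12.6, 13.0, 17.4, 21.3, 21.8, 24.0, 24.5, 25.4, 30.2, 36.3, 41.1, 41.5, 43.6.
n = 15.
(a) r = 5.2; between ranks 5 (17.4) and 6 (21.3): 18.18.
(b) the nearest-rank method: rank 5 → 17.4.
|18.18 − 17.4| = 0.78.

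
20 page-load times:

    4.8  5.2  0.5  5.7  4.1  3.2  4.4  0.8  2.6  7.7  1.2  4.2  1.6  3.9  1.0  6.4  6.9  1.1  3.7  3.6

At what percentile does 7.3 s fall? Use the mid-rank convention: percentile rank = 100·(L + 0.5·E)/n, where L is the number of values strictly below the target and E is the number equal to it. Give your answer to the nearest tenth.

95.0

Sorted: 0.5, 0.8, 1.0, 1.1, 1.2, 1.6, 2.6, 3.2, 3.6, 3.7, 3.9, 4.1, 4.2, 4.4, 4.8, 5.2, 5.7, 6.4, 6.9, 7.7.
Count below 7.3: L = 19; count equal: E = 0; n = 20.
Percentile rank = 100·(19 + 0.5·0)/20 = 100·19/20 = 95.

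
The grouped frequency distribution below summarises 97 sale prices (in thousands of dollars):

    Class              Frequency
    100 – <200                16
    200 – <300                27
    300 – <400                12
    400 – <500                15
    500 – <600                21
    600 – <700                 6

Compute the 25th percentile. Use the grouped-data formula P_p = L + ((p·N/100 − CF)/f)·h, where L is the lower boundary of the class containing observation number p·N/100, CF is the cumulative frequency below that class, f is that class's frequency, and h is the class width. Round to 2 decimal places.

230.56

N = 97; target position k = 25/100 · 97 = 24.25.
Cumulative frequencies: 16, 43, 55, 70, 91, 97.
Observation 24.25 falls in the class 200 – <300.
L = 200, CF = 16, f = 27, h = 100.
P25 = 200 + ((24.25 − 16)/27)·100 = 200 + 30.5556 = 230.556.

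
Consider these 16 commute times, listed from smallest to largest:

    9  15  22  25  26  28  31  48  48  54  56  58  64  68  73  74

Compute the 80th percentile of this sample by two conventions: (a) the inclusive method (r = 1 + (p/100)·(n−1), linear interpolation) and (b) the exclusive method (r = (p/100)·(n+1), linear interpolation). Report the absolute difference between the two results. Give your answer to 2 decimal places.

2.40

n = 16.
(a) r = 13 → value at rank 13 = 64.
(b) r = 13.6; between ranks 13 (64) and 14 (68): 66.4.
|64 − 66.4| = 2.4.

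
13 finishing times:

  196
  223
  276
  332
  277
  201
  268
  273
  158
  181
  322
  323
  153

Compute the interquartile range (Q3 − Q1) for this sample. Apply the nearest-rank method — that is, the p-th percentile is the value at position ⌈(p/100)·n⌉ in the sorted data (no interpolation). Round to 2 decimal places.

Sorted: 153, 158, 181, 196, 201, 223, 268, 273, 276, 277, 322, 323, 332.
n = 13.
P25: rank ⌈25/100·13⌉ = 4 → 196.
P75: rank ⌈75/100·13⌉ = 10 → 277.
Difference: 277 − 196 = 81.

81.00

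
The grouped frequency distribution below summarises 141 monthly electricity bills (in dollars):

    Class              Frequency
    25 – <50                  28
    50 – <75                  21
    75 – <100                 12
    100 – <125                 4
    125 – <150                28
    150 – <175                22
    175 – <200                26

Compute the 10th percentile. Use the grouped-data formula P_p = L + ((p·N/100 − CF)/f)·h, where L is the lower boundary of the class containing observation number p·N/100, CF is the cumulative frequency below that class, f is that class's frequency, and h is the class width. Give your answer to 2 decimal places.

37.59

N = 141; target position k = 10/100 · 141 = 14.1.
Cumulative frequencies: 28, 49, 61, 65, 93, 115, 141.
Observation 14.1 falls in the class 25 – <50.
L = 25, CF = 0, f = 28, h = 25.
P10 = 25 + ((14.1 − 0)/28)·25 = 25 + 12.5893 = 37.5893.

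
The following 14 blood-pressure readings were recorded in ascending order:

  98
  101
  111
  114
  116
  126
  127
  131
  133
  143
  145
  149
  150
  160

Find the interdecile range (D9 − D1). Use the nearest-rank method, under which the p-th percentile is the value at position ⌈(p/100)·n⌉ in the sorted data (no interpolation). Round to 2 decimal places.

49.00

n = 14.
P10: rank ⌈10/100·14⌉ = 2 → 101.
P90: rank ⌈90/100·14⌉ = 13 → 150.
Difference: 150 − 101 = 49.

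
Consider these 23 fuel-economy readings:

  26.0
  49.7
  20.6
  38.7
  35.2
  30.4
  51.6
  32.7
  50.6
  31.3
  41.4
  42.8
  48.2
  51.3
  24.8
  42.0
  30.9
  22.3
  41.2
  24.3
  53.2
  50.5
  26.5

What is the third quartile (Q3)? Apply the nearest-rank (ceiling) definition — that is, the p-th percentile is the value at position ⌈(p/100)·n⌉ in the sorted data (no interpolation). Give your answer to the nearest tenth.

49.7

Sorted: 20.6, 22.3, 24.3, 24.8, 26.0, 26.5, 30.4, 30.9, 31.3, 32.7, 35.2, 38.7, 41.2, 41.4, 42.0, 42.8, 48.2, 49.7, 50.5, 50.6, 51.3, 51.6, 53.2.
n = 23.
Position = ⌈75/100 · 23⌉ = ⌈17.25⌉ = 18.
The value at rank 18 is 49.7.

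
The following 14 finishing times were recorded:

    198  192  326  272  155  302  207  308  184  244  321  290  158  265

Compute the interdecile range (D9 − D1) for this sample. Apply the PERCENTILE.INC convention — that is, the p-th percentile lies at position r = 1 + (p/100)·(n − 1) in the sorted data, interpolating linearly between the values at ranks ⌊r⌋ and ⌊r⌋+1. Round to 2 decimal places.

151.30

Sorted: 155, 158, 184, 192, 198, 207, 244, 265, 272, 290, 302, 308, 321, 326.
n = 14.
P10: r = 2.3; ranks 2–3 are 158, 184; interpolating gives 165.8.
P90: r = 12.7; ranks 12–13 are 308, 321; interpolating gives 317.1.
Difference: 317.1 − 165.8 = 151.3.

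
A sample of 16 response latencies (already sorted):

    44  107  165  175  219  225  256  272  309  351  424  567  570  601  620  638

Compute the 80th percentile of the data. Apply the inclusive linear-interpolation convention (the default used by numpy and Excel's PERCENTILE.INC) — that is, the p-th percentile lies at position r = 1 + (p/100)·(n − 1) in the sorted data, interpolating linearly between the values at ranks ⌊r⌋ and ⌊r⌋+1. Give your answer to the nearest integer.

570

n = 16.
r = 1 + (80/100)·(16 − 1) = 1 + 12 = 13.
r is an integer, so P80 is the value at rank 13: 570.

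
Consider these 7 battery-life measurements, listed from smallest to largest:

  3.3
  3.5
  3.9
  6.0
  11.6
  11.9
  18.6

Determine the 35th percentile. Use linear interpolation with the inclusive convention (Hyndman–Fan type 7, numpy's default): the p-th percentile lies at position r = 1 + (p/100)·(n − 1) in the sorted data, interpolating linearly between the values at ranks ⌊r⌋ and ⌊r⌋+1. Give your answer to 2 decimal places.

n = 7.
r = 1 + (35/100)·(7 − 1) = 1 + 2.1 = 3.1.
Rank 3 is 3.9 and rank 4 is 6.0.
Interpolate: 3.9 + 0.1·(6.0 − 3.9) = 3.9 + 0.1·2.1 = 4.11.

4.11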